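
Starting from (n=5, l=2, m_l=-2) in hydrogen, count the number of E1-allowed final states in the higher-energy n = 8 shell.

E1 requires Δl = ±1, so l_f ∈ {1, 3}; with 0 ≤ l_f ≤ n_f−1 = 7, the allowed l_f values are {1, 3}.
For l_f = 1: m_f ∈ {m_i−1, m_i, m_i+1} ∩ [−1, 1] = {-1} → 1 state.
For l_f = 3: m_f ∈ {m_i−1, m_i, m_i+1} ∩ [−3, 3] = {-3, -2, -1} → 3 states.
Total: 4.

4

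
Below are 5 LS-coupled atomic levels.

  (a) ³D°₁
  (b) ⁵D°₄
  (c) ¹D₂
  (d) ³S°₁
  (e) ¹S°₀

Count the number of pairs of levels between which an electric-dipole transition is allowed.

0

(a)–(b): forbidden (parity, ΔS, ΔJ).
(a)–(c): forbidden (ΔS).
(a)–(d): forbidden (parity, ΔL).
(a)–(e): forbidden (parity, ΔS, ΔL).
(b)–(c): forbidden (ΔS, ΔJ).
(b)–(d): forbidden (parity, ΔS, ΔL, ΔJ).
(b)–(e): forbidden (parity, ΔS, ΔL, ΔJ).
(c)–(d): forbidden (ΔS, ΔL).
(c)–(e): forbidden (ΔL, ΔJ).
(d)–(e): forbidden (parity, ΔS, ΔL).
Allowed pairs: 0 of 10.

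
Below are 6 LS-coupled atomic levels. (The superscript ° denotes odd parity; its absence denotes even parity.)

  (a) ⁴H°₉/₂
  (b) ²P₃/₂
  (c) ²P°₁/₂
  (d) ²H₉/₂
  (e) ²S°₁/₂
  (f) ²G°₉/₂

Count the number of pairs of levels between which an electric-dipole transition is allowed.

3

(a)–(b): forbidden (ΔS, ΔL, ΔJ).
(a)–(c): forbidden (parity, ΔS, ΔL, ΔJ).
(a)–(d): forbidden (ΔS).
(a)–(e): forbidden (parity, ΔS, ΔL, ΔJ).
(a)–(f): forbidden (parity, ΔS).
(b)–(c): allowed.
(b)–(d): forbidden (parity, ΔL, ΔJ).
(b)–(e): allowed.
(b)–(f): forbidden (ΔL, ΔJ).
(c)–(d): forbidden (ΔL, ΔJ).
(c)–(e): forbidden (parity).
(c)–(f): forbidden (parity, ΔL, ΔJ).
(d)–(e): forbidden (ΔL, ΔJ).
(d)–(f): allowed.
(e)–(f): forbidden (parity, ΔL, ΔJ).
Allowed pairs: 3 of 15.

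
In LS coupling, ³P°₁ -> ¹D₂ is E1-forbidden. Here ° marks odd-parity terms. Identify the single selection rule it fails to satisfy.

the ΔS = 0 rule

Reading off the term symbols: S 1→0, L 1→2, J 1→2, parity odd→even.
ΔJ = 0, ±1 (not J=0↔0): J: 1 → 2, ΔJ = +1 — passes.
Parity must change: odd → even — passes.
ΔS = 0: S: 1 → 0 — fails.
ΔL = 0, ±1 (not L=0↔0): L: 1 → 2, ΔL = +1 — passes.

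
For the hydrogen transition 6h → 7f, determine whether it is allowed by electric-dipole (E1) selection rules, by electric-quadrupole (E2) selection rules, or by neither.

E2

Δl = 3 − 5 = -2; l_i + l_f = 8.
E1 (Δl = ±1): not satisfied.
E2 (Δl = 0,±2, l_i+l_f ≥ 2): satisfied.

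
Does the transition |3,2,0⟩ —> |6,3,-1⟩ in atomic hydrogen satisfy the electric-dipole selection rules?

l: 2 → 3 (Δl = +1). Δl = ±1 passes.
Δm_l = -1 − (0) = -1. E1 requires Δm_l = 0, ±1: passes.
All E1 selection rules are satisfied.

allowed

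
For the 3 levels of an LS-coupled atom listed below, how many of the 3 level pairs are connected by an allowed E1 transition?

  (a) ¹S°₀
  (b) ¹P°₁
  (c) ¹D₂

1

(a)–(b): forbidden (parity).
(a)–(c): forbidden (ΔL, ΔJ).
(b)–(c): allowed.
Allowed pairs: 1 of 3.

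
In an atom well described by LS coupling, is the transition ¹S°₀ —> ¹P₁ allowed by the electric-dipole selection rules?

ΔJ = 0, ±1 (not J=0↔0): J: 0 → 1, ΔJ = +1 — ✓.
ΔS = 0: S: 0 → 0 — ✓.
Parity must change: odd → even — ✓.
ΔL = 0, ±1 (not L=0↔0): L: 0 → 1, ΔL = +1 — ✓.
All four E1 rules are satisfied.

allowed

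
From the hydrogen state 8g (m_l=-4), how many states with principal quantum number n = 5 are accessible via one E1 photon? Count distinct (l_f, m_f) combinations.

1

E1 requires Δl = ±1, so l_f ∈ {3, 5}; with 0 ≤ l_f ≤ n_f−1 = 4, the allowed l_f values are {3}.
For l_f = 3: m_f ∈ {m_i−1, m_i, m_i+1} ∩ [−3, 3] = {-3} → 1 state.
Total: 1.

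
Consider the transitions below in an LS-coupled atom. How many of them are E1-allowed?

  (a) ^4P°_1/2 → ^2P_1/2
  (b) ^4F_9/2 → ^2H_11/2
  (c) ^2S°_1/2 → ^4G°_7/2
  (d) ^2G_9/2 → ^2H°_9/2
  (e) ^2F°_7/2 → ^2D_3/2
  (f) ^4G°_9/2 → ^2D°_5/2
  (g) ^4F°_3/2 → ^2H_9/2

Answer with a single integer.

1

(a) forbidden (ΔS fails)
(b) forbidden (parity, ΔS, ΔL fail)
(c) forbidden (parity, ΔS, ΔL, ΔJ fail)
(d) allowed
(e) forbidden (ΔJ fails)
(f) forbidden (parity, ΔS, ΔL, ΔJ fail)
(g) forbidden (ΔS, ΔL, ΔJ fail)
Total allowed: 1 of 7.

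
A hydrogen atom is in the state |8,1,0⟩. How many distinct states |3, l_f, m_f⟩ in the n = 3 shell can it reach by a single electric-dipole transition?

4

E1 requires Δl = ±1, so l_f ∈ {0, 2}; with 0 ≤ l_f ≤ n_f−1 = 2, the allowed l_f values are {0, 2}.
For l_f = 0: m_f ∈ {m_i−1, m_i, m_i+1} ∩ [−0, 0] = {0} → 1 state.
For l_f = 2: m_f ∈ {m_i−1, m_i, m_i+1} ∩ [−2, 2] = {-1, 0, 1} → 3 states.
Total: 4.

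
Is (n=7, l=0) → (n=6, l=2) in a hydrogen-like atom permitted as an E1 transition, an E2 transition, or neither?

E2

Δl = 2 − 0 = +2; l_i + l_f = 2.
E1 (Δl = ±1): not satisfied.
E2 (Δl = 0,±2, l_i+l_f ≥ 2): satisfied.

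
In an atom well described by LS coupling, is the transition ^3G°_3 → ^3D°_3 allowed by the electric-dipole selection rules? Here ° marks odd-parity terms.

forbidden

Initial level: S=1, L=4, J=3, parity odd. Final level: S=1, L=2, J=3, parity odd.
ΔL = 0, ±1 (not L=0↔0): L: 4 → 2, ΔL = -2 — fails.
ΔJ = 0, ±1 (not J=0↔0): J: 3 → 3, ΔJ = +0 — passes.
ΔS = 0: S: 1 → 1 — passes.
Parity must change: odd → odd — fails.
Rule(s) violated: parity, ΔL.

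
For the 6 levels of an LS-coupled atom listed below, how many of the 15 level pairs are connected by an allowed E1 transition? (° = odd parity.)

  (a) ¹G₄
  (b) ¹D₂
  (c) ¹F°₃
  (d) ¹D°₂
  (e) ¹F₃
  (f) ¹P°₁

(a)–(b): forbidden (parity, ΔL, ΔJ).
(a)–(c): allowed.
(a)–(d): forbidden (ΔL, ΔJ).
(a)–(e): forbidden (parity).
(a)–(f): forbidden (ΔL, ΔJ).
(b)–(c): allowed.
(b)–(d): allowed.
(b)–(e): forbidden (parity).
(b)–(f): allowed.
(c)–(d): forbidden (parity).
(c)–(e): allowed.
(c)–(f): forbidden (parity, ΔL, ΔJ).
(d)–(e): allowed.
(d)–(f): forbidden (parity).
(e)–(f): forbidden (ΔL, ΔJ).
Allowed pairs: 6 of 15.

6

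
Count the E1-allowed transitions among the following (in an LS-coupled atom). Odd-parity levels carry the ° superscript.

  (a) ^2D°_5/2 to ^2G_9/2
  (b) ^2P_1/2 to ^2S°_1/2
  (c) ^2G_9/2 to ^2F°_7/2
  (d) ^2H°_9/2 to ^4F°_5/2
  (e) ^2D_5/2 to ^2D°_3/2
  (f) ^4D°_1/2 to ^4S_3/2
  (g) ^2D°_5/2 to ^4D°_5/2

3

(a) forbidden (ΔL, ΔJ fail)
(b) allowed
(c) allowed
(d) forbidden (parity, ΔS, ΔL, ΔJ fail)
(e) allowed
(f) forbidden (ΔL fails)
(g) forbidden (parity, ΔS fail)
Total allowed: 3 of 7.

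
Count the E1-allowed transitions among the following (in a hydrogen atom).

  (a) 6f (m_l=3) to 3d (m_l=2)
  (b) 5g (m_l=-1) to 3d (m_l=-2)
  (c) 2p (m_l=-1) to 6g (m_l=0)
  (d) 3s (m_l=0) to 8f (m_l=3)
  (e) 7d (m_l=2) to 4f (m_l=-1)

(a) allowed
(b) forbidden — Δl = -2 (E1 requires Δl = ±1)
(c) forbidden — Δl = +3 (E1 requires Δl = ±1)
(d) forbidden — Δl = +3 (E1 requires Δl = ±1); Δm_l = +3 (E1 requires Δm_l = 0, ±1)
(e) forbidden — Δm_l = -3 (E1 requires Δm_l = 0, ±1)
Total allowed: 1 of 5.

1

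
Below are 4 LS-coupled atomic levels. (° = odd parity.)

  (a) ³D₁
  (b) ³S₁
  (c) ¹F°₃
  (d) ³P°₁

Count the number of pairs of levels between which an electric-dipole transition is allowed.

(a)–(b): forbidden (parity, ΔL).
(a)–(c): forbidden (ΔS, ΔJ).
(a)–(d): allowed.
(b)–(c): forbidden (ΔS, ΔL, ΔJ).
(b)–(d): allowed.
(c)–(d): forbidden (parity, ΔS, ΔL, ΔJ).
Allowed pairs: 2 of 6.

2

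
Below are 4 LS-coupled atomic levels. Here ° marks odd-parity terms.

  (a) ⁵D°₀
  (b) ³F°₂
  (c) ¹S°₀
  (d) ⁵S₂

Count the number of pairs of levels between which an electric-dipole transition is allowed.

0

(a)–(b): forbidden (parity, ΔS, ΔJ).
(a)–(c): forbidden (parity, ΔS, ΔL, ΔJ).
(a)–(d): forbidden (ΔL, ΔJ).
(b)–(c): forbidden (parity, ΔS, ΔL, ΔJ).
(b)–(d): forbidden (ΔS, ΔL).
(c)–(d): forbidden (ΔS, ΔL, ΔJ).
Allowed pairs: 0 of 6.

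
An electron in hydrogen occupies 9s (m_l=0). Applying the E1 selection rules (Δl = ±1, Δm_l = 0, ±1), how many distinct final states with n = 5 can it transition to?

3

E1 requires Δl = ±1, so l_f ∈ {-1, 1}; with 0 ≤ l_f ≤ n_f−1 = 4, the allowed l_f values are {1}.
For l_f = 1: m_f ∈ {m_i−1, m_i, m_i+1} ∩ [−1, 1] = {-1, 0, 1} → 3 states.
Total: 3.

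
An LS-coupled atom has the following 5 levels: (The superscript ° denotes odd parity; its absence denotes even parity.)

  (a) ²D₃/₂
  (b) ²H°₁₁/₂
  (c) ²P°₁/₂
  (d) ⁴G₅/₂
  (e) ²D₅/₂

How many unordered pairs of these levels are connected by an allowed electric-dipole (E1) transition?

1

(a)–(b): forbidden (ΔL, ΔJ).
(a)–(c): allowed.
(a)–(d): forbidden (parity, ΔS, ΔL).
(a)–(e): forbidden (parity).
(b)–(c): forbidden (parity, ΔL, ΔJ).
(b)–(d): forbidden (ΔS, ΔJ).
(b)–(e): forbidden (ΔL, ΔJ).
(c)–(d): forbidden (ΔS, ΔL, ΔJ).
(c)–(e): forbidden (ΔJ).
(d)–(e): forbidden (parity, ΔS, ΔL).
Allowed pairs: 1 of 10.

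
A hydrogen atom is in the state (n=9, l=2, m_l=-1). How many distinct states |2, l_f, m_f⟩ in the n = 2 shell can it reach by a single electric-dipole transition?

E1 requires Δl = ±1, so l_f ∈ {1, 3}; with 0 ≤ l_f ≤ n_f−1 = 1, the allowed l_f values are {1}.
For l_f = 1: m_f ∈ {m_i−1, m_i, m_i+1} ∩ [−1, 1] = {-1, 0} → 2 states.
Total: 2.

2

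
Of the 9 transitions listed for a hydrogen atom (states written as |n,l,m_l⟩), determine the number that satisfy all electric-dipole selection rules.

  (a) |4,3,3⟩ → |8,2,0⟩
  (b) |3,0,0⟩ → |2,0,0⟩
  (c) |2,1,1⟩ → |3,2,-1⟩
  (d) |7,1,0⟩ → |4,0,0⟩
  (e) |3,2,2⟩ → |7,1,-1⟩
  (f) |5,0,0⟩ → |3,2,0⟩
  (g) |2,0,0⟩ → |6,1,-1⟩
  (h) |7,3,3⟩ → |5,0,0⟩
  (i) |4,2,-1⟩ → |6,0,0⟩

(a) forbidden — Δm_l = -3 (E1 requires Δm_l = 0, ±1)
(b) forbidden — Δl = +0 (E1 requires Δl = ±1)
(c) forbidden — Δm_l = -2 (E1 requires Δm_l = 0, ±1)
(d) allowed
(e) forbidden — Δm_l = -3 (E1 requires Δm_l = 0, ±1)
(f) forbidden — Δl = +2 (E1 requires Δl = ±1)
(g) allowed
(h) forbidden — Δl = -3 (E1 requires Δl = ±1); Δm_l = -3 (E1 requires Δm_l = 0, ±1)
(i) forbidden — Δl = -2 (E1 requires Δl = ±1)
Total allowed: 2 of 9.

2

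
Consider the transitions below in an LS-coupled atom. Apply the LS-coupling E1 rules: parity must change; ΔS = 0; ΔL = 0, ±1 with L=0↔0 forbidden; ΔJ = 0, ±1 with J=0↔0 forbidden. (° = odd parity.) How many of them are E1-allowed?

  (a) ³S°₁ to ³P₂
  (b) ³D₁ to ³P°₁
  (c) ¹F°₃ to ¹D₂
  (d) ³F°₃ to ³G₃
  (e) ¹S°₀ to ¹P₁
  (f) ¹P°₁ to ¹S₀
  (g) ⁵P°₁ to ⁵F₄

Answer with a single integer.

(a) allowed
(b) allowed
(c) allowed
(d) allowed
(e) allowed
(f) allowed
(g) forbidden (ΔL, ΔJ fail)
Total allowed: 6 of 7.

6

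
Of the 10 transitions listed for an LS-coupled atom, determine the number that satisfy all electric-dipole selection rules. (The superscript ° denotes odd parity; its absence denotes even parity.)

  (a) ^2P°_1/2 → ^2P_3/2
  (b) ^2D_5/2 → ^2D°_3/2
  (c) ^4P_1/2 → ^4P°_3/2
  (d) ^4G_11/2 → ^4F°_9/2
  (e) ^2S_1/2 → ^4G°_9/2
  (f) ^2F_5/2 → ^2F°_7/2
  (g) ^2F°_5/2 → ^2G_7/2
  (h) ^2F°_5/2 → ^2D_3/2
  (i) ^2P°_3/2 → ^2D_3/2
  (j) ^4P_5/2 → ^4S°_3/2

9

(a) allowed
(b) allowed
(c) allowed
(d) allowed
(e) forbidden (ΔS, ΔL, ΔJ fail)
(f) allowed
(g) allowed
(h) allowed
(i) allowed
(j) allowed
Total allowed: 9 of 10.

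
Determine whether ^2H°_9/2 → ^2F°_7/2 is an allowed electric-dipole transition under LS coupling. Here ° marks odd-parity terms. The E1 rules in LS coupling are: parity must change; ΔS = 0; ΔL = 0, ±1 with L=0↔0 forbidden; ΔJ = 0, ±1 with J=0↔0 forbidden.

forbidden

Initial level: S=1/2, L=5, J=9/2, parity odd. Final level: S=1/2, L=3, J=7/2, parity odd.
Parity must change: odd → odd — ✗.
ΔS = 0: S: 1/2 → 1/2 — ✓.
ΔL = 0, ±1 (not L=0↔0): L: 5 → 3, ΔL = -2 — ✗.
ΔJ = 0, ±1 (not J=0↔0): J: 9/2 → 7/2, ΔJ = -1 — ✓.
Rule(s) violated: parity, ΔL.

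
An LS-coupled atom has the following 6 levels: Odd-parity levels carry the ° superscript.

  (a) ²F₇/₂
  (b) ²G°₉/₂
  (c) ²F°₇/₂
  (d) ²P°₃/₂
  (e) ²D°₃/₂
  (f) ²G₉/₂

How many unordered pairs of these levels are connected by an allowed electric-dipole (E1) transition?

4

(a)–(b): allowed.
(a)–(c): allowed.
(a)–(d): forbidden (ΔL, ΔJ).
(a)–(e): forbidden (ΔJ).
(a)–(f): forbidden (parity).
(b)–(c): forbidden (parity).
(b)–(d): forbidden (parity, ΔL, ΔJ).
(b)–(e): forbidden (parity, ΔL, ΔJ).
(b)–(f): allowed.
(c)–(d): forbidden (parity, ΔL, ΔJ).
(c)–(e): forbidden (parity, ΔJ).
(c)–(f): allowed.
(d)–(e): forbidden (parity).
(d)–(f): forbidden (ΔL, ΔJ).
(e)–(f): forbidden (ΔL, ΔJ).
Allowed pairs: 4 of 15.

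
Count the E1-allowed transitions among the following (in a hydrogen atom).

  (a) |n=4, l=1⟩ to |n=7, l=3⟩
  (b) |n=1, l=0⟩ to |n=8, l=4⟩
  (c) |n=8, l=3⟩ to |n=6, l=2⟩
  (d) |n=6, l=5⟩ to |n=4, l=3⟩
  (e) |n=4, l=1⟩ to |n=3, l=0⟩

(a) forbidden — Δl = +2 (E1 requires Δl = ±1)
(b) forbidden — Δl = +4 (E1 requires Δl = ±1)
(c) allowed
(d) forbidden — Δl = -2 (E1 requires Δl = ±1)
(e) allowed
Total allowed: 2 of 5.

2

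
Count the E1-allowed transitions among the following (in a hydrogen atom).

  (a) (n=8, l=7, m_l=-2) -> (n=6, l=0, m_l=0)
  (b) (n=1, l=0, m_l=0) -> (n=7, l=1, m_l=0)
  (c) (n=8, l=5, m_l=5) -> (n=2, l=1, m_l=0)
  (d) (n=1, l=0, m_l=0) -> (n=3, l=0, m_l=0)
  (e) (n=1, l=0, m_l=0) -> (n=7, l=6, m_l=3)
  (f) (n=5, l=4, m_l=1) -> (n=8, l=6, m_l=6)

(a) forbidden — Δl = -7 (E1 requires Δl = ±1); Δm_l = +2 (E1 requires Δm_l = 0, ±1)
(b) allowed
(c) forbidden — Δl = -4 (E1 requires Δl = ±1); Δm_l = -5 (E1 requires Δm_l = 0, ±1)
(d) forbidden — Δl = +0 (E1 requires Δl = ±1)
(e) forbidden — Δl = +6 (E1 requires Δl = ±1); Δm_l = +3 (E1 requires Δm_l = 0, ±1)
(f) forbidden — Δl = +2 (E1 requires Δl = ±1); Δm_l = +5 (E1 requires Δm_l = 0, ±1)
Total allowed: 1 of 6.

1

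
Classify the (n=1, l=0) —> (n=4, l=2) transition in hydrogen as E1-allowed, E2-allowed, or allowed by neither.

Δl = 2 − 0 = +2; l_i + l_f = 2.
E1 (Δl = ±1): not satisfied.
E2 (Δl = 0,±2, l_i+l_f ≥ 2): satisfied.

E2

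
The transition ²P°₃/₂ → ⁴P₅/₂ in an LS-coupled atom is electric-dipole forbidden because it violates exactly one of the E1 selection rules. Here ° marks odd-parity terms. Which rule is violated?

the ΔS = 0 rule

Parity must change: odd → even — ok.
ΔS = 0: S: 1/2 → 3/2 — fails.
ΔL = 0, ±1 (not L=0↔0): L: 1 → 1, ΔL = +0 — ok.
ΔJ = 0, ±1 (not J=0↔0): J: 3/2 → 5/2, ΔJ = +1 — ok.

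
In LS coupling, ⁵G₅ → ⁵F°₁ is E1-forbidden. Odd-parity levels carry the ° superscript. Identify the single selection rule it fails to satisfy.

ΔS = 0: S: 2 → 2 — passes.
ΔL = 0, ±1 (not L=0↔0): L: 4 → 3, ΔL = -1 — passes.
Parity must change: even → odd — passes.
ΔJ = 0, ±1 (not J=0↔0): J: 5 → 1, ΔJ = -4 — fails.

the ΔJ = 0, ±1 rule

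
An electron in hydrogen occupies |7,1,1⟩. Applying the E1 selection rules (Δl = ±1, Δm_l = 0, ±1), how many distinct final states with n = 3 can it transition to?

4

E1 requires Δl = ±1, so l_f ∈ {0, 2}; with 0 ≤ l_f ≤ n_f−1 = 2, the allowed l_f values are {0, 2}.
For l_f = 0: m_f ∈ {m_i−1, m_i, m_i+1} ∩ [−0, 0] = {0} → 1 state.
For l_f = 2: m_f ∈ {m_i−1, m_i, m_i+1} ∩ [−2, 2] = {0, 1, 2} → 3 states.
Total: 4.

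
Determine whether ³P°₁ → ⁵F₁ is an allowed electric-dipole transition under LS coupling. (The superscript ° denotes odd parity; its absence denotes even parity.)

forbidden

Parity must change: odd → even — passes.
ΔS = 0: S: 1 → 2 — fails.
ΔL = 0, ±1 (not L=0↔0): L: 1 → 3, ΔL = +2 — fails.
ΔJ = 0, ±1 (not J=0↔0): J: 1 → 1, ΔJ = +0 — passes.
Rule(s) violated: ΔS, ΔL.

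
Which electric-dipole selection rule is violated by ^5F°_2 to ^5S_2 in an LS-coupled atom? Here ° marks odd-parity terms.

the ΔL = 0, ±1 rule

Parity must change: odd → even — ✓.
ΔS = 0: S: 2 → 2 — ✓.
ΔL = 0, ±1 (not L=0↔0): L: 3 → 0, ΔL = -3 — ✗.
ΔJ = 0, ±1 (not J=0↔0): J: 2 → 2, ΔJ = +0 — ✓.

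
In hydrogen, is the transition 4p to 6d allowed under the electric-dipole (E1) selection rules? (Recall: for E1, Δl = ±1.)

l: 1 → 2 (Δl = +1). Δl = ±1 passes.
All E1 selection rules are satisfied.

allowed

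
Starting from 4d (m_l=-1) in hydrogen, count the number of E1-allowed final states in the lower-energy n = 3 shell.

E1 requires Δl = ±1, so l_f ∈ {1, 3}; with 0 ≤ l_f ≤ n_f−1 = 2, the allowed l_f values are {1}.
For l_f = 1: m_f ∈ {m_i−1, m_i, m_i+1} ∩ [−1, 1] = {-1, 0} → 2 states.
Total: 2.

2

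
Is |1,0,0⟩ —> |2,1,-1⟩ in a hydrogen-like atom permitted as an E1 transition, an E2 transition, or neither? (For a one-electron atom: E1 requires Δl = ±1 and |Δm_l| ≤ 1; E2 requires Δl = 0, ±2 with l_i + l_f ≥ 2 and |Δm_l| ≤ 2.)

Δl = 1 − 0 = +1; l_i + l_f = 1.
Δm_l = -1.
E1 (Δl = ±1, |Δm_l| ≤ 1): satisfied.
E2 (Δl = 0,±2, l_i+l_f ≥ 2, |Δm_l| ≤ 2): not satisfied.

E1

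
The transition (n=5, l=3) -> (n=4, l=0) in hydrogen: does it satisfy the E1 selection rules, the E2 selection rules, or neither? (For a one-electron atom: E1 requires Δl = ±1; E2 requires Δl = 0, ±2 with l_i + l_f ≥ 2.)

Δl = 0 − 3 = -3; l_i + l_f = 3.
E1 (Δl = ±1): not satisfied.
E2 (Δl = 0,±2, l_i+l_f ≥ 2): not satisfied.

neither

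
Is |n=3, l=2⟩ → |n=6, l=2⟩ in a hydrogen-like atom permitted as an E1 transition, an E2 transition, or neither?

E2

Δl = 2 − 2 = +0; l_i + l_f = 4.
E1 (Δl = ±1): not satisfied.
E2 (Δl = 0,±2, l_i+l_f ≥ 2): satisfied.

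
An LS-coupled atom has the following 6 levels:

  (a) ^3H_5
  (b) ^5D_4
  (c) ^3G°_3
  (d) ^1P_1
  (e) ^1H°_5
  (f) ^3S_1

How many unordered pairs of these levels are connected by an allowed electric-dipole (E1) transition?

(a)–(b): forbidden (parity, ΔS, ΔL).
(a)–(c): forbidden (ΔJ).
(a)–(d): forbidden (parity, ΔS, ΔL, ΔJ).
(a)–(e): forbidden (ΔS).
(a)–(f): forbidden (parity, ΔL, ΔJ).
(b)–(c): forbidden (ΔS, ΔL).
(b)–(d): forbidden (parity, ΔS, ΔJ).
(b)–(e): forbidden (ΔS, ΔL).
(b)–(f): forbidden (parity, ΔS, ΔL, ΔJ).
(c)–(d): forbidden (ΔS, ΔL, ΔJ).
(c)–(e): forbidden (parity, ΔS, ΔJ).
(c)–(f): forbidden (ΔL, ΔJ).
(d)–(e): forbidden (ΔL, ΔJ).
(d)–(f): forbidden (parity, ΔS).
(e)–(f): forbidden (ΔS, ΔL, ΔJ).
Allowed pairs: 0 of 15.

0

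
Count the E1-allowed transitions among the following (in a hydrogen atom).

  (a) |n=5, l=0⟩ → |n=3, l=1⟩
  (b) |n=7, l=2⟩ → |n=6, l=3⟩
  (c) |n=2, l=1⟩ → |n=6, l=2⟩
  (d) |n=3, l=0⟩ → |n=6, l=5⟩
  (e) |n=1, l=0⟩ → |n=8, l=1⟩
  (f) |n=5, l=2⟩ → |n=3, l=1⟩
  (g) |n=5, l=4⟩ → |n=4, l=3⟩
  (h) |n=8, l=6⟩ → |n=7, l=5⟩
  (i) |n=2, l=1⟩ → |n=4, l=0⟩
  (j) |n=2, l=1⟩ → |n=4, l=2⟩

9

(a) allowed
(b) allowed
(c) allowed
(d) forbidden — Δl = +5 (E1 requires Δl = ±1)
(e) allowed
(f) allowed
(g) allowed
(h) allowed
(i) allowed
(j) allowed
Total allowed: 9 of 10.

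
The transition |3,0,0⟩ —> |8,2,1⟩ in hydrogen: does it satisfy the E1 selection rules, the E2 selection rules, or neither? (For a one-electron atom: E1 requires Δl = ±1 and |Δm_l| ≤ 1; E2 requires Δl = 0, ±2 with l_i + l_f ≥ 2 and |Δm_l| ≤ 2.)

Δl = 2 − 0 = +2; l_i + l_f = 2.
Δm_l = +1.
E1 (Δl = ±1, |Δm_l| ≤ 1): not satisfied.
E2 (Δl = 0,±2, l_i+l_f ≥ 2, |Δm_l| ≤ 2): satisfied.

E2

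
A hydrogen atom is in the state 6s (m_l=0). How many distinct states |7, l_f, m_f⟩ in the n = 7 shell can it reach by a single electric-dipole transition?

3

E1 requires Δl = ±1, so l_f ∈ {-1, 1}; with 0 ≤ l_f ≤ n_f−1 = 6, the allowed l_f values are {1}.
For l_f = 1: m_f ∈ {m_i−1, m_i, m_i+1} ∩ [−1, 1] = {-1, 0, 1} → 3 states.
Total: 3.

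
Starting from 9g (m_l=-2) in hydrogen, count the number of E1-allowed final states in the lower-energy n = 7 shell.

6

E1 requires Δl = ±1, so l_f ∈ {3, 5}; with 0 ≤ l_f ≤ n_f−1 = 6, the allowed l_f values are {3, 5}.
For l_f = 3: m_f ∈ {m_i−1, m_i, m_i+1} ∩ [−3, 3] = {-3, -2, -1} → 3 states.
For l_f = 5: m_f ∈ {m_i−1, m_i, m_i+1} ∩ [−5, 5] = {-3, -2, -1} → 3 states.
Total: 6.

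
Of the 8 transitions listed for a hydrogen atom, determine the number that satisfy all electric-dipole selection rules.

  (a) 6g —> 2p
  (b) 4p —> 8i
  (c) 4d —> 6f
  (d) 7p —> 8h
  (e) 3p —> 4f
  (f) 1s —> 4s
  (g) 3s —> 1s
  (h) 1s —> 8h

1

(a) forbidden — Δl = -3 (E1 requires Δl = ±1)
(b) forbidden — Δl = +5 (E1 requires Δl = ±1)
(c) allowed
(d) forbidden — Δl = +4 (E1 requires Δl = ±1)
(e) forbidden — Δl = +2 (E1 requires Δl = ±1)
(f) forbidden — Δl = +0 (E1 requires Δl = ±1)
(g) forbidden — Δl = +0 (E1 requires Δl = ±1)
(h) forbidden — Δl = +5 (E1 requires Δl = ±1)
Total allowed: 1 of 8.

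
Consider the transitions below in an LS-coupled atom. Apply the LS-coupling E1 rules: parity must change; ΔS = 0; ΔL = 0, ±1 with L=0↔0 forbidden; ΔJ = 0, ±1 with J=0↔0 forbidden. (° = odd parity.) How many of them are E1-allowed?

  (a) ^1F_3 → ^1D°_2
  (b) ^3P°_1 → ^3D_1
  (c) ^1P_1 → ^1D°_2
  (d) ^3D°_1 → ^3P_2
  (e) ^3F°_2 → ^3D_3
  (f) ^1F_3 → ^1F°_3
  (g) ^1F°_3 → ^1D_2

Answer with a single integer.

(a) allowed
(b) allowed
(c) allowed
(d) allowed
(e) allowed
(f) allowed
(g) allowed
Total allowed: 7 of 7.

7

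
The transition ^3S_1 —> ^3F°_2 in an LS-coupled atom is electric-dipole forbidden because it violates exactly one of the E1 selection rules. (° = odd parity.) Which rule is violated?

Initial level: S=1, L=0, J=1, parity even. Final level: S=1, L=3, J=2, parity odd.
ΔS = 0: S: 1 → 1 — satisfied.
ΔL = 0, ±1 (not L=0↔0): L: 0 → 3, ΔL = +3 — violated.
Parity must change: even → odd — satisfied.
ΔJ = 0, ±1 (not J=0↔0): J: 1 → 2, ΔJ = +1 — satisfied.

the ΔL = 0, ±1 rule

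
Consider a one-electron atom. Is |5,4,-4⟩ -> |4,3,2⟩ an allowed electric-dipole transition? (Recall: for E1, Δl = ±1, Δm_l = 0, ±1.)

forbidden

l: 4 → 3 (Δl = -1). Δl = ±1 ok.
Δm_l = 2 − (-4) = +6. E1 requires Δm_l = 0, ±1: fails.
The transition is electric-dipole forbidden.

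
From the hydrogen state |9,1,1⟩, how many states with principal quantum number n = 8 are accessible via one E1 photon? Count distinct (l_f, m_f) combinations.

4

E1 requires Δl = ±1, so l_f ∈ {0, 2}; with 0 ≤ l_f ≤ n_f−1 = 7, the allowed l_f values are {0, 2}.
For l_f = 0: m_f ∈ {m_i−1, m_i, m_i+1} ∩ [−0, 0] = {0} → 1 state.
For l_f = 2: m_f ∈ {m_i−1, m_i, m_i+1} ∩ [−2, 2] = {0, 1, 2} → 3 states.
Total: 4.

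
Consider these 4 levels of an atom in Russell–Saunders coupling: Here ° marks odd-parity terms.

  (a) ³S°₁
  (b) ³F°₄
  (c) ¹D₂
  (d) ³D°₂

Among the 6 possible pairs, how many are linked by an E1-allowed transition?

0

(a)–(b): forbidden (parity, ΔL, ΔJ).
(a)–(c): forbidden (ΔS, ΔL).
(a)–(d): forbidden (parity, ΔL).
(b)–(c): forbidden (ΔS, ΔJ).
(b)–(d): forbidden (parity, ΔJ).
(c)–(d): forbidden (ΔS).
Allowed pairs: 0 of 6.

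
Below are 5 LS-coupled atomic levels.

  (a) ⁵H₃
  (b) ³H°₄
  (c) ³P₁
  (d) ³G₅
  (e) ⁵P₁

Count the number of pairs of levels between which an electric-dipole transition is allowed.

1

(a)–(b): forbidden (ΔS).
(a)–(c): forbidden (parity, ΔS, ΔL, ΔJ).
(a)–(d): forbidden (parity, ΔS, ΔJ).
(a)–(e): forbidden (parity, ΔL, ΔJ).
(b)–(c): forbidden (ΔL, ΔJ).
(b)–(d): allowed.
(b)–(e): forbidden (ΔS, ΔL, ΔJ).
(c)–(d): forbidden (parity, ΔL, ΔJ).
(c)–(e): forbidden (parity, ΔS).
(d)–(e): forbidden (parity, ΔS, ΔL, ΔJ).
Allowed pairs: 1 of 10.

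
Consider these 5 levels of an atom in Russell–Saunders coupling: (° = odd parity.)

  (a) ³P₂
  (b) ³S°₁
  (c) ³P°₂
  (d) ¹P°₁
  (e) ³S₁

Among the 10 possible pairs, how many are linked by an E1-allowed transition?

3

(a)–(b): allowed.
(a)–(c): allowed.
(a)–(d): forbidden (ΔS).
(a)–(e): forbidden (parity).
(b)–(c): forbidden (parity).
(b)–(d): forbidden (parity, ΔS).
(b)–(e): forbidden (ΔL).
(c)–(d): forbidden (parity, ΔS).
(c)–(e): allowed.
(d)–(e): forbidden (ΔS).
Allowed pairs: 3 of 10.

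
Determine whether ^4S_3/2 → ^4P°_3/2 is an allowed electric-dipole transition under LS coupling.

allowed

Parity must change: even → odd — ok.
ΔS = 0: S: 3/2 → 3/2 — ok.
ΔL = 0, ±1 (not L=0↔0): L: 0 → 1, ΔL = +1 — ok.
ΔJ = 0, ±1 (not J=0↔0): J: 3/2 → 3/2, ΔJ = +0 — ok.
All four E1 rules are satisfied.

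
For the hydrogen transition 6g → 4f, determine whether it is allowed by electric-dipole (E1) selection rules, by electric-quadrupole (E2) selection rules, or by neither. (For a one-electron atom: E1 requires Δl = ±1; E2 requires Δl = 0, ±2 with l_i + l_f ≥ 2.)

E1

Δl = 3 − 4 = -1; l_i + l_f = 7.
E1 (Δl = ±1): satisfied.
E2 (Δl = 0,±2, l_i+l_f ≥ 2): not satisfied.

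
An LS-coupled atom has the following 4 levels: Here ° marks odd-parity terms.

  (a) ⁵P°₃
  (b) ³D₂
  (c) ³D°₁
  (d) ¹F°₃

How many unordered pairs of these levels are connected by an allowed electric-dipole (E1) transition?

(a)–(b): forbidden (ΔS).
(a)–(c): forbidden (parity, ΔS, ΔJ).
(a)–(d): forbidden (parity, ΔS, ΔL).
(b)–(c): allowed.
(b)–(d): forbidden (ΔS).
(c)–(d): forbidden (parity, ΔS, ΔJ).
Allowed pairs: 1 of 6.

1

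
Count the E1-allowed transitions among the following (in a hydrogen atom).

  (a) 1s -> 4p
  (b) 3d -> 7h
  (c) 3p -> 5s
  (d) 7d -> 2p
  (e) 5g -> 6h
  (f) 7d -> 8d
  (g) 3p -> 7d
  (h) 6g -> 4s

(a) allowed
(b) forbidden — Δl = +3 (E1 requires Δl = ±1)
(c) allowed
(d) allowed
(e) allowed
(f) forbidden — Δl = +0 (E1 requires Δl = ±1)
(g) allowed
(h) forbidden — Δl = -4 (E1 requires Δl = ±1)
Total allowed: 5 of 8.

5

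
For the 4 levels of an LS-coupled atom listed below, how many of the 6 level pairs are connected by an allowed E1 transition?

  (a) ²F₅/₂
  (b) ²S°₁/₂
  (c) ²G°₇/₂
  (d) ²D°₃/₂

(a)–(b): forbidden (ΔL, ΔJ).
(a)–(c): allowed.
(a)–(d): allowed.
(b)–(c): forbidden (parity, ΔL, ΔJ).
(b)–(d): forbidden (parity, ΔL).
(c)–(d): forbidden (parity, ΔL, ΔJ).
Allowed pairs: 2 of 6.

2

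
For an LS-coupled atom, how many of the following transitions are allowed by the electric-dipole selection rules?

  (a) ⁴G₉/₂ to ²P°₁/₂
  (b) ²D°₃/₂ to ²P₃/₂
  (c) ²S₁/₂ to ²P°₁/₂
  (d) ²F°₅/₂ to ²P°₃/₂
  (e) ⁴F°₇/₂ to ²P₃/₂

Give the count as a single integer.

2

(a) forbidden (ΔS, ΔL, ΔJ fail)
(b) allowed
(c) allowed
(d) forbidden (parity, ΔL fail)
(e) forbidden (ΔS, ΔL, ΔJ fail)
Total allowed: 2 of 5.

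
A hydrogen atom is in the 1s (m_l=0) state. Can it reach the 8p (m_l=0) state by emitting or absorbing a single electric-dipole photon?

allowed

Δl = 1 − 0 = +1; the E1 rule Δl = ±1 is satisfied.
m_l: 0 → 0 (Δm_l = +0). |Δm_l| ≤ 1 satisfied.
All E1 selection rules are satisfied.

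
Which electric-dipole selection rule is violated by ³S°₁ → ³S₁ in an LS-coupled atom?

Parity must change: odd → even — ok.
ΔS = 0: S: 1 → 1 — ok.
ΔL = 0, ±1 (not L=0↔0): L: 0 → 0, ΔL = +0 — fails.
ΔJ = 0, ±1 (not J=0↔0): J: 1 → 1, ΔJ = +0 — ok.

the L=0 ↔ L=0 exclusion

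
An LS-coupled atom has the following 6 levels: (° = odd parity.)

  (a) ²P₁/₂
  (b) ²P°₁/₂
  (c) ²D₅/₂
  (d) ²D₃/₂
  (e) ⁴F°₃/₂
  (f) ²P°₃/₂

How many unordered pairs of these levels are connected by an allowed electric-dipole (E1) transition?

(a)–(b): allowed.
(a)–(c): forbidden (parity, ΔJ).
(a)–(d): forbidden (parity).
(a)–(e): forbidden (ΔS, ΔL).
(a)–(f): allowed.
(b)–(c): forbidden (ΔJ).
(b)–(d): allowed.
(b)–(e): forbidden (parity, ΔS, ΔL).
(b)–(f): forbidden (parity).
(c)–(d): forbidden (parity).
(c)–(e): forbidden (ΔS).
(c)–(f): allowed.
(d)–(e): forbidden (ΔS).
(d)–(f): allowed.
(e)–(f): forbidden (parity, ΔS, ΔL).
Allowed pairs: 5 of 15.

5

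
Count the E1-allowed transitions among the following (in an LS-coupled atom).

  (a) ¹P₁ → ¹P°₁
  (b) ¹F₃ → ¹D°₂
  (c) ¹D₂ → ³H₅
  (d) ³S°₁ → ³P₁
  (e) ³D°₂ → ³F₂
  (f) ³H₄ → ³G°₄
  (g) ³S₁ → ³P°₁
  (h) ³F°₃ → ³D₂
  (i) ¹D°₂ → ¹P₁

8

(a) allowed
(b) allowed
(c) forbidden (parity, ΔS, ΔL, ΔJ fail)
(d) allowed
(e) allowed
(f) allowed
(g) allowed
(h) allowed
(i) allowed
Total allowed: 8 of 9.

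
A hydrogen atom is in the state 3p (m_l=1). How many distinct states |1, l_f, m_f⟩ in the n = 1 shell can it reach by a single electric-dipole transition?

E1 requires Δl = ±1, so l_f ∈ {0, 2}; with 0 ≤ l_f ≤ n_f−1 = 0, the allowed l_f values are {0}.
For l_f = 0: m_f ∈ {m_i−1, m_i, m_i+1} ∩ [−0, 0] = {0} → 1 state.
Total: 1.

1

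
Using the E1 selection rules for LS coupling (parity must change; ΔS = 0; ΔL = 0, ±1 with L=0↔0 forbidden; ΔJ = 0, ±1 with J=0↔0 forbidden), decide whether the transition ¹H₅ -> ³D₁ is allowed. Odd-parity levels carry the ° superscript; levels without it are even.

forbidden

Parity must change: even → even — fails.
ΔS = 0: S: 0 → 1 — fails.
ΔL = 0, ±1 (not L=0↔0): L: 5 → 2, ΔL = -3 — fails.
ΔJ = 0, ±1 (not J=0↔0): J: 5 → 1, ΔJ = -4 — fails.
Rule(s) violated: parity, ΔS, ΔL, ΔJ.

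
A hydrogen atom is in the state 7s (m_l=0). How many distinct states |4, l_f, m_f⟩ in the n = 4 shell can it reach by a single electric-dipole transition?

3

E1 requires Δl = ±1, so l_f ∈ {-1, 1}; with 0 ≤ l_f ≤ n_f−1 = 3, the allowed l_f values are {1}.
For l_f = 1: m_f ∈ {m_i−1, m_i, m_i+1} ∩ [−1, 1] = {-1, 0, 1} → 3 states.
Total: 3.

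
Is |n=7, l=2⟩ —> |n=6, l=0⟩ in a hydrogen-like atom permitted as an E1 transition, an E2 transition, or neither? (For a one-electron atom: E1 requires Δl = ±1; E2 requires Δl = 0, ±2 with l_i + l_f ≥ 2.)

E2

Δl = 0 − 2 = -2; l_i + l_f = 2.
E1 (Δl = ±1): not satisfied.
E2 (Δl = 0,±2, l_i+l_f ≥ 2): satisfied.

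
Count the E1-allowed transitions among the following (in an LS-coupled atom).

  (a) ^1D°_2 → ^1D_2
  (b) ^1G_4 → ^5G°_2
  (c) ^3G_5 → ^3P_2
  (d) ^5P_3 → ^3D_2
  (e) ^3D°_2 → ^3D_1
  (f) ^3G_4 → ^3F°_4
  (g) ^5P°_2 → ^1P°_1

(a) allowed
(b) forbidden (ΔS, ΔJ fail)
(c) forbidden (parity, ΔL, ΔJ fail)
(d) forbidden (parity, ΔS fail)
(e) allowed
(f) allowed
(g) forbidden (parity, ΔS fail)
Total allowed: 3 of 7.

3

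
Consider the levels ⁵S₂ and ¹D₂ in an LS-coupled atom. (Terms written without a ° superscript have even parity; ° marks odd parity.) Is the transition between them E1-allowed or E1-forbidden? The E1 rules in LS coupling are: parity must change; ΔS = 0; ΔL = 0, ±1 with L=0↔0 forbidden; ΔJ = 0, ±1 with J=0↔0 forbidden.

forbidden

Parity must change: even → even — fails.
ΔS = 0: S: 2 → 0 — fails.
ΔL = 0, ±1 (not L=0↔0): L: 0 → 2, ΔL = +2 — fails.
ΔJ = 0, ±1 (not J=0↔0): J: 2 → 2, ΔJ = +0 — passes.
Rule(s) violated: parity, ΔS, ΔL.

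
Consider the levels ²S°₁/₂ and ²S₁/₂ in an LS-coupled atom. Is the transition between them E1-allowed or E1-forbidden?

Reading off the term symbols: S 1/2→1/2, L 0→0, J 1/2→1/2, parity odd→even.
ΔJ = 0, ±1 (not J=0↔0): J: 1/2 → 1/2, ΔJ = +0 — ✓.
ΔL = 0, ±1 (not L=0↔0): L: 0 → 0, ΔL = +0 — ✗.
Parity must change: odd → even — ✓.
ΔS = 0: S: 1/2 → 1/2 — ✓.
Rule(s) violated: ΔL.

forbidden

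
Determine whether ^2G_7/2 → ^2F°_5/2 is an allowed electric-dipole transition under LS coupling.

Reading off the term symbols: S 1/2→1/2, L 4→3, J 7/2→5/2, parity even→odd.
Parity must change: even → odd — ✓.
ΔS = 0: S: 1/2 → 1/2 — ✓.
ΔL = 0, ±1 (not L=0↔0): L: 4 → 3, ΔL = -1 — ✓.
ΔJ = 0, ±1 (not J=0↔0): J: 7/2 → 5/2, ΔJ = -1 — ✓.
All four E1 rules are satisfied.

allowed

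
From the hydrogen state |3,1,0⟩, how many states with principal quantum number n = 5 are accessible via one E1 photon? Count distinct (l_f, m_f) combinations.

E1 requires Δl = ±1, so l_f ∈ {0, 2}; with 0 ≤ l_f ≤ n_f−1 = 4, the allowed l_f values are {0, 2}.
For l_f = 0: m_f ∈ {m_i−1, m_i, m_i+1} ∩ [−0, 0] = {0} → 1 state.
For l_f = 2: m_f ∈ {m_i−1, m_i, m_i+1} ∩ [−2, 2] = {-1, 0, 1} → 3 states.
Total: 4.

4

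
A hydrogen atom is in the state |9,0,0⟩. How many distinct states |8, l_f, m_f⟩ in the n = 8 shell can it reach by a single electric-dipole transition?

3

E1 requires Δl = ±1, so l_f ∈ {-1, 1}; with 0 ≤ l_f ≤ n_f−1 = 7, the allowed l_f values are {1}.
For l_f = 1: m_f ∈ {m_i−1, m_i, m_i+1} ∩ [−1, 1] = {-1, 0, 1} → 3 states.
Total: 3.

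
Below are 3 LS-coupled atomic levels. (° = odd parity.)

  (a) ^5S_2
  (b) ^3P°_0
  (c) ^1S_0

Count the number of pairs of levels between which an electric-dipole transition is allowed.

(a)–(b): forbidden (ΔS, ΔJ).
(a)–(c): forbidden (parity, ΔS, ΔL, ΔJ).
(b)–(c): forbidden (ΔS, ΔJ).
Allowed pairs: 0 of 3.

0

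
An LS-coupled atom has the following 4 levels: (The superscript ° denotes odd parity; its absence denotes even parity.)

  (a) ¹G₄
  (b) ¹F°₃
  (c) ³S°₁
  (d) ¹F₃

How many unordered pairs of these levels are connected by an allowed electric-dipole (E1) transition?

2

(a)–(b): allowed.
(a)–(c): forbidden (ΔS, ΔL, ΔJ).
(a)–(d): forbidden (parity).
(b)–(c): forbidden (parity, ΔS, ΔL, ΔJ).
(b)–(d): allowed.
(c)–(d): forbidden (ΔS, ΔL, ΔJ).
Allowed pairs: 2 of 6.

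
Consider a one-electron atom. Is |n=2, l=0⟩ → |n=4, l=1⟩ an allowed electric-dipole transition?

Δl = 1 − 0 = +1; the E1 rule Δl = ±1 is passes.
All E1 selection rules are satisfied.

allowed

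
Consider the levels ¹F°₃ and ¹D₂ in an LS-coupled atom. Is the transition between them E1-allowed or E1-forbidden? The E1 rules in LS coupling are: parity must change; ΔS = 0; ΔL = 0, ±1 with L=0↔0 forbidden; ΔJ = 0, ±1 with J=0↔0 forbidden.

allowed

Reading off the term symbols: S 0→0, L 3→2, J 3→2, parity odd→even.
Parity must change: odd → even — satisfied.
ΔS = 0: S: 0 → 0 — satisfied.
ΔL = 0, ±1 (not L=0↔0): L: 3 → 2, ΔL = -1 — satisfied.
ΔJ = 0, ±1 (not J=0↔0): J: 3 → 2, ΔJ = -1 — satisfied.
All four E1 rules are satisfied.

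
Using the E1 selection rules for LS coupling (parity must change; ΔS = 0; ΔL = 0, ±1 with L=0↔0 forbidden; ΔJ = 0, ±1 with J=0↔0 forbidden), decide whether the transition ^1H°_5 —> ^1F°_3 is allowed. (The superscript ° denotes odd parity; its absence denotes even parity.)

Parity must change: odd → odd — fails.
ΔS = 0: S: 0 → 0 — ok.
ΔJ = 0, ±1 (not J=0↔0): J: 5 → 3, ΔJ = -2 — fails.
ΔL = 0, ±1 (not L=0↔0): L: 5 → 3, ΔL = -2 — fails.
Rule(s) violated: parity, ΔL, ΔJ.

forbidden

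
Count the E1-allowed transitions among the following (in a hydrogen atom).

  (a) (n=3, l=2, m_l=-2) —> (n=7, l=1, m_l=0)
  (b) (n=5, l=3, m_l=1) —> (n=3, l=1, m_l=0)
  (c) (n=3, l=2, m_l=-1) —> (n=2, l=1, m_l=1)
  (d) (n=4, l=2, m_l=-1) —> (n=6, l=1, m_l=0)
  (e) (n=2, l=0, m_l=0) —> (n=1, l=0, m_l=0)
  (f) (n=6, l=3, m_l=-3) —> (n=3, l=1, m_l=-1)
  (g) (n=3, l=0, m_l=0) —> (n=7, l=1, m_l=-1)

2

(a) forbidden — Δm_l = +2 (E1 requires Δm_l = 0, ±1)
(b) forbidden — Δl = -2 (E1 requires Δl = ±1)
(c) forbidden — Δm_l = +2 (E1 requires Δm_l = 0, ±1)
(d) allowed
(e) forbidden — Δl = +0 (E1 requires Δl = ±1)
(f) forbidden — Δl = -2 (E1 requires Δl = ±1); Δm_l = +2 (E1 requires Δm_l = 0, ±1)
(g) allowed
Total allowed: 2 of 7.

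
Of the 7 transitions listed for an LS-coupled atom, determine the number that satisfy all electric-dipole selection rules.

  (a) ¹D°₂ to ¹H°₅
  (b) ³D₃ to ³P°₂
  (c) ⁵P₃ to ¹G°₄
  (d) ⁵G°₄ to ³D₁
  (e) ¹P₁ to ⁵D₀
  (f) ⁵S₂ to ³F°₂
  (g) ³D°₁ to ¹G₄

(a) forbidden (parity, ΔL, ΔJ fail)
(b) allowed
(c) forbidden (ΔS, ΔL fail)
(d) forbidden (ΔS, ΔL, ΔJ fail)
(e) forbidden (parity, ΔS fail)
(f) forbidden (ΔS, ΔL fail)
(g) forbidden (ΔS, ΔL, ΔJ fail)
Total allowed: 1 of 7.

1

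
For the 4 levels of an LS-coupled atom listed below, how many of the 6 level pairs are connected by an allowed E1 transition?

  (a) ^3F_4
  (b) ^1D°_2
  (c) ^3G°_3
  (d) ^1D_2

(a)–(b): forbidden (ΔS, ΔJ).
(a)–(c): allowed.
(a)–(d): forbidden (parity, ΔS, ΔJ).
(b)–(c): forbidden (parity, ΔS, ΔL).
(b)–(d): allowed.
(c)–(d): forbidden (ΔS, ΔL).
Allowed pairs: 2 of 6.

2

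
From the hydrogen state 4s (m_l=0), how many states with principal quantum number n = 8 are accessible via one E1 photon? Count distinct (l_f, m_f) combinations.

3

E1 requires Δl = ±1, so l_f ∈ {-1, 1}; with 0 ≤ l_f ≤ n_f−1 = 7, the allowed l_f values are {1}.
For l_f = 1: m_f ∈ {m_i−1, m_i, m_i+1} ∩ [−1, 1] = {-1, 0, 1} → 3 states.
Total: 3.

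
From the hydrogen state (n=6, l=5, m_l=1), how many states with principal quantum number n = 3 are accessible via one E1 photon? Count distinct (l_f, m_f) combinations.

0

E1 requires l_f ∈ {4, 6}, but neither lies in [0, 2], so no final state is reachable.
Total: 0.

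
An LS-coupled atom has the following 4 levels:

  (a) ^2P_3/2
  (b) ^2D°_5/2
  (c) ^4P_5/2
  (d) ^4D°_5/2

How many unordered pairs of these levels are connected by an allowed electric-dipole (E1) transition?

(a)–(b): allowed.
(a)–(c): forbidden (parity, ΔS).
(a)–(d): forbidden (ΔS).
(b)–(c): forbidden (ΔS).
(b)–(d): forbidden (parity, ΔS).
(c)–(d): allowed.
Allowed pairs: 2 of 6.

2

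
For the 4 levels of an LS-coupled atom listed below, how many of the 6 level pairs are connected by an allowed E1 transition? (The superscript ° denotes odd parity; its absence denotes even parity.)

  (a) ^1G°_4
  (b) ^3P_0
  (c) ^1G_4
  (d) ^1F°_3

(a)–(b): forbidden (ΔS, ΔL, ΔJ).
(a)–(c): allowed.
(a)–(d): forbidden (parity).
(b)–(c): forbidden (parity, ΔS, ΔL, ΔJ).
(b)–(d): forbidden (ΔS, ΔL, ΔJ).
(c)–(d): allowed.
Allowed pairs: 2 of 6.

2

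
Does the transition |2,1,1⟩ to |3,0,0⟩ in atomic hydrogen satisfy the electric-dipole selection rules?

allowed

Δl = 0 − 1 = -1; the E1 rule Δl = ±1 is ok.
m_l: 1 → 0 (Δm_l = -1). |Δm_l| ≤ 1 ok.
All E1 selection rules are satisfied.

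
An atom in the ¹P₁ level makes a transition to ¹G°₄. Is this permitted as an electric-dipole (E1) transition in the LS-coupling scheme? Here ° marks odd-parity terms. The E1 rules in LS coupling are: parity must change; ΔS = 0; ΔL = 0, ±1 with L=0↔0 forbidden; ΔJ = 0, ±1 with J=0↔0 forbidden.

Parity must change: even → odd — passes.
ΔS = 0: S: 0 → 0 — passes.
ΔL = 0, ±1 (not L=0↔0): L: 1 → 4, ΔL = +3 — fails.
ΔJ = 0, ±1 (not J=0↔0): J: 1 → 4, ΔJ = +3 — fails.
Rule(s) violated: ΔL, ΔJ.

forbidden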